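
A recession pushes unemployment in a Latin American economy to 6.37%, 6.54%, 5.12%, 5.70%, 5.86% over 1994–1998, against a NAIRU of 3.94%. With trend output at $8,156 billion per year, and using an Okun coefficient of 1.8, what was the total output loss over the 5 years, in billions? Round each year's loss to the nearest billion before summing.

$1,452 billion

Year 1994: gap = -1.8 × (6.37 - 3.94) = -4.374%, loss ≈ 8156 × 4.374/100 ≈ 357.
Year 1995: gap = -1.8 × (6.54 - 3.94) = -4.68%, loss ≈ 8156 × 4.68/100 ≈ 382.
Year 1996: gap = -1.8 × (5.12 - 3.94) = -2.124%, loss ≈ 8156 × 2.124/100 ≈ 173.
Year 1997: gap = -1.8 × (5.7 - 3.94) = -3.168%, loss ≈ 8156 × 3.168/100 ≈ 258.
Year 1998: gap = -1.8 × (5.86 - 3.94) = -3.456%, loss ≈ 8156 × 3.456/100 ≈ 282.
Total lost output = 357 + 382 + 173 + 258 + 282 = 1452 billion.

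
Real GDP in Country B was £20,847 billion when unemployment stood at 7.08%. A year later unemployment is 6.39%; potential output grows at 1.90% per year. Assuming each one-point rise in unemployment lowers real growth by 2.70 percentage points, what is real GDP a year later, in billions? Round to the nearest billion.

Δu = 6.39 - 7.08 = -0.69 points.
Okun's law (growth form): g_Y = g_Y* - β × Δu = 1.90 - 2.70 × (-0.69) = 1.9 + 1.863 = 3.763%.
Real GDP in the next year = 20847 × (1 + 3.763/100) = 20847 × 1.03763 ≈ 21631 billion.

£21,631 billion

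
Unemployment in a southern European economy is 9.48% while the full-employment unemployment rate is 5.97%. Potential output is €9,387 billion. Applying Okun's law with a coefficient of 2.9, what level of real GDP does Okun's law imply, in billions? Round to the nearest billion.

€8,431 billion

Unemployment gap = 9.48 - 5.97 = 3.51 points, so the output gap is -2.9 × 3.51 = -10.179%.
Actual GDP = 9387 × (1 - 10.179/100) = 9387 × 0.89821 ≈ 8431 billion.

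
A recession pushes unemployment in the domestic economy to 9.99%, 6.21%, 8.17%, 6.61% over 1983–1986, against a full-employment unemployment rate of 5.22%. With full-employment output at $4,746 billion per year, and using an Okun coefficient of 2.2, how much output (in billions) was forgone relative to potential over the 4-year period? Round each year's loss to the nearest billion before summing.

Year 1983: gap = -2.2 × (9.99 - 5.22) = -10.494%, loss ≈ 4746 × 10.494/100 ≈ 498.
Year 1984: gap = -2.2 × (6.21 - 5.22) = -2.178%, loss ≈ 4746 × 2.178/100 ≈ 103.
Year 1985: gap = -2.2 × (8.17 - 5.22) = -6.49%, loss ≈ 4746 × 6.49/100 ≈ 308.
Year 1986: gap = -2.2 × (6.61 - 5.22) = -3.058%, loss ≈ 4746 × 3.058/100 ≈ 145.
Total lost output = 498 + 103 + 308 + 145 = 1054 billion.

$1,054 billion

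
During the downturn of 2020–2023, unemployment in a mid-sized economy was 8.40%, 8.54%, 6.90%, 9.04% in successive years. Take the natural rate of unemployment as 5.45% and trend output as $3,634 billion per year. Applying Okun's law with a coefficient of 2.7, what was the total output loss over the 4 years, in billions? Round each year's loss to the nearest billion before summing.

Year 2020: gap = -2.7 × (8.4 - 5.45) = -7.965%, loss ≈ 3634 × 7.965/100 ≈ 289.
Year 2021: gap = -2.7 × (8.54 - 5.45) = -8.343%, loss ≈ 3634 × 8.343/100 ≈ 303.
Year 2022: gap = -2.7 × (6.9 - 5.45) = -3.915%, loss ≈ 3634 × 3.915/100 ≈ 142.
Year 2023: gap = -2.7 × (9.04 - 5.45) = -9.693%, loss ≈ 3634 × 9.693/100 ≈ 352.
Total lost output = 289 + 303 + 142 + 352 = 1086 billion.

$1,086 billion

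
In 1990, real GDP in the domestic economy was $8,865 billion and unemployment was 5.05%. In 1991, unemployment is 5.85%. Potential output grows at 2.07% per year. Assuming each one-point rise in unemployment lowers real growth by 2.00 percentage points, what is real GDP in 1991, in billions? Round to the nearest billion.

Δu = 5.85 - 5.05 = 0.8 points.
Okun's law (growth form): g_Y = g_Y* - β × Δu = 2.07 - 2.00 × (0.80) = 2.07 - 1.6 = 0.47%.
Real GDP in the next year = 8865 × (1 + 0.47/100) = 8865 × 1.0047 ≈ 8907 billion.

$8,907 billion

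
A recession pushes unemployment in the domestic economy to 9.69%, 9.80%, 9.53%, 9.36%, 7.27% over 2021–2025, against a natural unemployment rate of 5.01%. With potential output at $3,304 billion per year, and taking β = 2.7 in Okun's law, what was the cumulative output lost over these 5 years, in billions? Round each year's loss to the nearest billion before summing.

Year 2021: gap = -2.7 × (9.69 - 5.01) = -12.636%, loss ≈ 3304 × 12.636/100 ≈ 417.
Year 2022: gap = -2.7 × (9.8 - 5.01) = -12.933%, loss ≈ 3304 × 12.933/100 ≈ 427.
Year 2023: gap = -2.7 × (9.53 - 5.01) = -12.204%, loss ≈ 3304 × 12.204/100 ≈ 403.
Year 2024: gap = -2.7 × (9.36 - 5.01) = -11.745%, loss ≈ 3304 × 11.745/100 ≈ 388.
Year 2025: gap = -2.7 × (7.27 - 5.01) = -6.102%, loss ≈ 3304 × 6.102/100 ≈ 202.
Total lost output = 417 + 427 + 403 + 388 + 202 = 1837 billion.

$1,837 billion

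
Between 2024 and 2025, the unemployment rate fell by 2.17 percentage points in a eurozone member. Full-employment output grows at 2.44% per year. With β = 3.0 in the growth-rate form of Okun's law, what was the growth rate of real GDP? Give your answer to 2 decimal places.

Growth-rate Okun's law: g_Y = g_Y* - β × Δu.
g_Y = 2.44 - 3.0 × (-2.17) = 2.44 + 6.51 = 8.95%, i.e. 8.95% to 2 d.p.

8.95%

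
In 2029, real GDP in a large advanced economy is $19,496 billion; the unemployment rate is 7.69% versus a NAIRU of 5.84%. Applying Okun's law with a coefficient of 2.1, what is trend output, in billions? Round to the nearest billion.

$20,284 billion

Unemployment gap = 7.69 - 5.84 = 1.85 points, so output gap = -2.1 × 1.85 = -3.885%.
Since Y = Y* × (1 + gap/100), Y* = 19496/0.96115 ≈ 20284 billion.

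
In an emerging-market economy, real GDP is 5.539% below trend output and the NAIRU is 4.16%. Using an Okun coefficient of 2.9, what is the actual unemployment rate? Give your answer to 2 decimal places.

6.07%

From Okun's law, u - u* = -(output gap)/β = -(-5.539)/2.9 = 1.91 points.
So u = 4.16 + 1.91 = 6.07%.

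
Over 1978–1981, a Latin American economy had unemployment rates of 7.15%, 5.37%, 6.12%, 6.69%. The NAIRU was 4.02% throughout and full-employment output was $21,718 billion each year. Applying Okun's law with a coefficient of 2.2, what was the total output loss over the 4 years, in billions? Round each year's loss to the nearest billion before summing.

Year 1978: gap = -2.2 × (7.15 - 4.02) = -6.886%, loss ≈ 21718 × 6.886/100 ≈ 1496.
Year 1979: gap = -2.2 × (5.37 - 4.02) = -2.97%, loss ≈ 21718 × 2.97/100 ≈ 645.
Year 1980: gap = -2.2 × (6.12 - 4.02) = -4.62%, loss ≈ 21718 × 4.62/100 ≈ 1003.
Year 1981: gap = -2.2 × (6.69 - 4.02) = -5.874%, loss ≈ 21718 × 5.874/100 ≈ 1276.
Total lost output = 1496 + 645 + 1003 + 1276 = 4420 billion.

$4,420 billion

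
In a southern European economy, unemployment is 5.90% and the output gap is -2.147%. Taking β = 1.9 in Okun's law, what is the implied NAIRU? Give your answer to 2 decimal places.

From Okun's law, u - u* = -(output gap)/β = -(-2.147)/1.9 = 1.13 points.
So u* = 5.9 - 1.13 = 4.77%.

4.77%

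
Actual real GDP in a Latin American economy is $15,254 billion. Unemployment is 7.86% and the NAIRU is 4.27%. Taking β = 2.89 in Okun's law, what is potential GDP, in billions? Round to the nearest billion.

Unemployment gap = 7.86 - 4.27 = 3.59 points, so output gap = -2.89 × 3.59 = -10.3751%.
Since Y = Y* × (1 + gap/100), Y* = 15254/0.896249 ≈ 17020 billion.

$17,020 billion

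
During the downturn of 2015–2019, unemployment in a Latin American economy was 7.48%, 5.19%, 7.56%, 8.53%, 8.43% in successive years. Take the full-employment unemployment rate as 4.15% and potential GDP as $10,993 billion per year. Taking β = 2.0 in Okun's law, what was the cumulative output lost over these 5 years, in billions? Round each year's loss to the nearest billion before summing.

Year 2015: gap = -2.0 × (7.48 - 4.15) = -6.66%, loss ≈ 10993 × 6.66/100 ≈ 732.
Year 2016: gap = -2.0 × (5.19 - 4.15) = -2.08%, loss ≈ 10993 × 2.08/100 ≈ 229.
Year 2017: gap = -2.0 × (7.56 - 4.15) = -6.82%, loss ≈ 10993 × 6.82/100 ≈ 750.
Year 2018: gap = -2.0 × (8.53 - 4.15) = -8.76%, loss ≈ 10993 × 8.76/100 ≈ 963.
Year 2019: gap = -2.0 × (8.43 - 4.15) = -8.56%, loss ≈ 10993 × 8.56/100 ≈ 941.
Total lost output = 732 + 229 + 750 + 963 + 941 = 3615 billion.

$3,615 billion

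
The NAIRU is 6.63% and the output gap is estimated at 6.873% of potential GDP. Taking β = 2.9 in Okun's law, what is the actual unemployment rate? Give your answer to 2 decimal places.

4.26%

From Okun's law, u - u* = -(output gap)/β = -(6.873)/2.9 = -2.37 points.
So u = 6.63 - 2.37 = 4.26%.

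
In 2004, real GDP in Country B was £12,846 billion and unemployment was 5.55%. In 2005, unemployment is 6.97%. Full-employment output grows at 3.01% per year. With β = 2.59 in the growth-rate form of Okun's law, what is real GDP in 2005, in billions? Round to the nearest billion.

£12,760 billion

Δu = 6.97 - 5.55 = 1.42 points.
Okun's law (growth form): g_Y = g_Y* - β × Δu = 3.01 - 2.59 × (1.42) = 3.01 - 3.6778 = -0.6678%.
Real GDP in the next year = 12846 × (1 - 0.6678/100) = 12846 × 0.993322 ≈ 12760 billion.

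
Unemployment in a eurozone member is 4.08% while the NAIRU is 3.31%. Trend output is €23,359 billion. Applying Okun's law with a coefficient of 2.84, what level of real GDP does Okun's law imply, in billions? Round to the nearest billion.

Unemployment gap = 4.08 - 3.31 = 0.77 points, so the output gap is -2.84 × 0.77 = -2.1868%.
Actual GDP = 23359 × (1 - 2.1868/100) = 23359 × 0.978132 ≈ 22848 billion.

€22,848 billion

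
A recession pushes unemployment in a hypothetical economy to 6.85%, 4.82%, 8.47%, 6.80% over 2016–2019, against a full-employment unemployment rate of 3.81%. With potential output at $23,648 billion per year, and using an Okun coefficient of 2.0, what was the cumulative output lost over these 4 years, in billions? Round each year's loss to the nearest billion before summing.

Year 2016: gap = -2.0 × (6.85 - 3.81) = -6.08%, loss ≈ 23648 × 6.08/100 ≈ 1438.
Year 2017: gap = -2.0 × (4.82 - 3.81) = -2.02%, loss ≈ 23648 × 2.02/100 ≈ 478.
Year 2018: gap = -2.0 × (8.47 - 3.81) = -9.32%, loss ≈ 23648 × 9.32/100 ≈ 2204.
Year 2019: gap = -2.0 × (6.8 - 3.81) = -5.98%, loss ≈ 23648 × 5.98/100 ≈ 1414.
Total lost output = 1438 + 478 + 2204 + 1414 = 5534 billion.

$5,534 billion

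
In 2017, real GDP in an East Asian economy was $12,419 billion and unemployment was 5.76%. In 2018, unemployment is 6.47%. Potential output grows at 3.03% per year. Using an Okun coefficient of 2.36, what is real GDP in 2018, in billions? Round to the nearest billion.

Δu = 6.47 - 5.76 = 0.71 points.
Okun's law (growth form): g_Y = g_Y* - β × Δu = 3.03 - 2.36 × (0.71) = 3.03 - 1.6756 = 1.3544%.
Real GDP in the next year = 12419 × (1 + 1.3544/100) = 12419 × 1.013544 ≈ 12587 billion.

$12,587 billion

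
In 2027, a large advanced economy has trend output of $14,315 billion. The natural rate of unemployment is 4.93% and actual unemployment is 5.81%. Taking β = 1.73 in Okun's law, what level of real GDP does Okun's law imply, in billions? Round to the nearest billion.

$14,097 billion

Unemployment gap = 5.81 - 4.93 = 0.88 points, so the output gap is -1.73 × 0.88 = -1.5224%.
Actual GDP = 14315 × (1 - 1.5224/100) = 14315 × 0.984776 ≈ 14097 billion.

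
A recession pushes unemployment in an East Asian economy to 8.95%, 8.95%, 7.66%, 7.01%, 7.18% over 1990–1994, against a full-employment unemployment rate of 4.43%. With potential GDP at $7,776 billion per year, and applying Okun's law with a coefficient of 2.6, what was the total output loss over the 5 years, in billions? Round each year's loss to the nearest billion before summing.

Year 1990: gap = -2.6 × (8.95 - 4.43) = -11.752%, loss ≈ 7776 × 11.752/100 ≈ 914.
Year 1991: gap = -2.6 × (8.95 - 4.43) = -11.752%, loss ≈ 7776 × 11.752/100 ≈ 914.
Year 1992: gap = -2.6 × (7.66 - 4.43) = -8.398%, loss ≈ 7776 × 8.398/100 ≈ 653.
Year 1993: gap = -2.6 × (7.01 - 4.43) = -6.708%, loss ≈ 7776 × 6.708/100 ≈ 522.
Year 1994: gap = -2.6 × (7.18 - 4.43) = -7.15%, loss ≈ 7776 × 7.15/100 ≈ 556.
Total lost output = 914 + 914 + 653 + 522 + 556 = 3559 billion.

$3,559 billion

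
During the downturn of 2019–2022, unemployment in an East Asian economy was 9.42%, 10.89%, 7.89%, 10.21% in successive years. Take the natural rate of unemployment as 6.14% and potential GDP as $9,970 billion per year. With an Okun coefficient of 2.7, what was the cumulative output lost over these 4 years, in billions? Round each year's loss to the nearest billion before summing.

$3,729 billion

Year 2019: gap = -2.7 × (9.42 - 6.14) = -8.856%, loss ≈ 9970 × 8.856/100 ≈ 883.
Year 2020: gap = -2.7 × (10.89 - 6.14) = -12.825%, loss ≈ 9970 × 12.825/100 ≈ 1279.
Year 2021: gap = -2.7 × (7.89 - 6.14) = -4.725%, loss ≈ 9970 × 4.725/100 ≈ 471.
Year 2022: gap = -2.7 × (10.21 - 6.14) = -10.989%, loss ≈ 9970 × 10.989/100 ≈ 1096.
Total lost output = 883 + 1279 + 471 + 1096 = 3729 billion.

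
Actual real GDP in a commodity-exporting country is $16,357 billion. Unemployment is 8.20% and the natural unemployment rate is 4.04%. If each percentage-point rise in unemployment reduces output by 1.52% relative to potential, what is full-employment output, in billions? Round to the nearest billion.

$17,461 billion

Unemployment gap = 8.2 - 4.04 = 4.16 points, so output gap = -1.52 × 4.16 = -6.3232%.
Since Y = Y* × (1 + gap/100), Y* = 16357/0.936768 ≈ 17461 billion.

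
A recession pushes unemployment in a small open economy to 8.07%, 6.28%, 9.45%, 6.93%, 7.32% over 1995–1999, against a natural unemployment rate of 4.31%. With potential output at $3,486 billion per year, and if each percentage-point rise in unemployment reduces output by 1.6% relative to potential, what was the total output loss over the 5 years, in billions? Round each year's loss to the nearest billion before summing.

$921 billion

Year 1995: gap = -1.6 × (8.07 - 4.31) = -6.016%, loss ≈ 3486 × 6.016/100 ≈ 210.
Year 1996: gap = -1.6 × (6.28 - 4.31) = -3.152%, loss ≈ 3486 × 3.152/100 ≈ 110.
Year 1997: gap = -1.6 × (9.45 - 4.31) = -8.224%, loss ≈ 3486 × 8.224/100 ≈ 287.
Year 1998: gap = -1.6 × (6.93 - 4.31) = -4.192%, loss ≈ 3486 × 4.192/100 ≈ 146.
Year 1999: gap = -1.6 × (7.32 - 4.31) = -4.816%, loss ≈ 3486 × 4.816/100 ≈ 168.
Total lost output = 210 + 110 + 287 + 146 + 168 = 921 billion.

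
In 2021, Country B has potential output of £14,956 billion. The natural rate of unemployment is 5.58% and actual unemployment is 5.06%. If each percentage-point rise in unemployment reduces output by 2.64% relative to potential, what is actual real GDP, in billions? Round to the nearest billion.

£15,161 billion

Unemployment gap = 5.06 - 5.58 = -0.52 points, so the output gap is -2.64 × (-0.52) = 1.3728%.
Actual GDP = 14956 × (1 + 1.3728/100) = 14956 × 1.013728 ≈ 15161 billion.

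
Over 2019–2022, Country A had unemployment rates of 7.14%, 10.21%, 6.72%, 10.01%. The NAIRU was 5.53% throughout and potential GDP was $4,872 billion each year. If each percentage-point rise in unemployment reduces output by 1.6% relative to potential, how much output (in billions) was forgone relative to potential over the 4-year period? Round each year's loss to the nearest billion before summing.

$933 billion

Year 2019: gap = -1.6 × (7.14 - 5.53) = -2.576%, loss ≈ 4872 × 2.576/100 ≈ 126.
Year 2020: gap = -1.6 × (10.21 - 5.53) = -7.488%, loss ≈ 4872 × 7.488/100 ≈ 365.
Year 2021: gap = -1.6 × (6.72 - 5.53) = -1.904%, loss ≈ 4872 × 1.904/100 ≈ 93.
Year 2022: gap = -1.6 × (10.01 - 5.53) = -7.168%, loss ≈ 4872 × 7.168/100 ≈ 349.
Total lost output = 126 + 365 + 93 + 349 = 933 billion.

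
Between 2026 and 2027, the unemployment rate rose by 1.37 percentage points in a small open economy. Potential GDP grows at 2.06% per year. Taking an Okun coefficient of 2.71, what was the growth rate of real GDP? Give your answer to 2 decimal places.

Growth-rate Okun's law: g_Y = g_Y* - β × Δu.
g_Y = 2.06 - 2.71 × (1.37) = 2.06 - 3.7127 = -1.6527%, i.e. -1.65% to 2 d.p.

-1.65%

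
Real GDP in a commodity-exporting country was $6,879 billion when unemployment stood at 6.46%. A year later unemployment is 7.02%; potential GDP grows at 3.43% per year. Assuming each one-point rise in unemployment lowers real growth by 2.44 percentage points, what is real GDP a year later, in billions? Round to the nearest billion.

Δu = 7.02 - 6.46 = 0.56 points.
Okun's law (growth form): g_Y = g_Y* - β × Δu = 3.43 - 2.44 × (0.56) = 3.43 - 1.3664 = 2.0636%.
Real GDP in the next year = 6879 × (1 + 2.0636/100) = 6879 × 1.020636 ≈ 7021 billion.

$7,021 billion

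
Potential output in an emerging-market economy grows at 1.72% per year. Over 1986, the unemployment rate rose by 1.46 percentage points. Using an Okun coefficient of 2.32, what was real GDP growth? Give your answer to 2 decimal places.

-1.67%

Growth-rate Okun's law: g_Y = g_Y* - β × Δu.
g_Y = 1.72 - 2.32 × (1.46) = 1.72 - 3.3872 = -1.6672%, i.e. -1.67% to 2 d.p.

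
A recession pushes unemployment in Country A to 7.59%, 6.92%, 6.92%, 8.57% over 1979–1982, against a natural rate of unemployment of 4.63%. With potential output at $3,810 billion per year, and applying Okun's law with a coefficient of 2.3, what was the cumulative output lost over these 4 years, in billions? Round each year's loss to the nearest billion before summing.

Year 1979: gap = -2.3 × (7.59 - 4.63) = -6.808%, loss ≈ 3810 × 6.808/100 ≈ 259.
Year 1980: gap = -2.3 × (6.92 - 4.63) = -5.267%, loss ≈ 3810 × 5.267/100 ≈ 201.
Year 1981: gap = -2.3 × (6.92 - 4.63) = -5.267%, loss ≈ 3810 × 5.267/100 ≈ 201.
Year 1982: gap = -2.3 × (8.57 - 4.63) = -9.062%, loss ≈ 3810 × 9.062/100 ≈ 345.
Total lost output = 259 + 201 + 201 + 345 = 1006 billion.

$1,006 billion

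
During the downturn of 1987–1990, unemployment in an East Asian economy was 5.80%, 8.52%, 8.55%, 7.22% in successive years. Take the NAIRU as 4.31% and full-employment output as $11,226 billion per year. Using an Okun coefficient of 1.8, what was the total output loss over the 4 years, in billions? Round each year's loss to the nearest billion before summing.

$2,597 billion

Year 1987: gap = -1.8 × (5.8 - 4.31) = -2.682%, loss ≈ 11226 × 2.682/100 ≈ 301.
Year 1988: gap = -1.8 × (8.52 - 4.31) = -7.578%, loss ≈ 11226 × 7.578/100 ≈ 851.
Year 1989: gap = -1.8 × (8.55 - 4.31) = -7.632%, loss ≈ 11226 × 7.632/100 ≈ 857.
Year 1990: gap = -1.8 × (7.22 - 4.31) = -5.238%, loss ≈ 11226 × 5.238/100 ≈ 588.
Total lost output = 301 + 851 + 857 + 588 = 2597 billion.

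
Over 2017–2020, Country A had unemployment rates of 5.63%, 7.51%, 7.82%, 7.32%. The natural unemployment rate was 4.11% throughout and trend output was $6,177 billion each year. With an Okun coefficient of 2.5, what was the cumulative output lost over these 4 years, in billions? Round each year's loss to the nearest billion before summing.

$1,829 billion

Year 2017: gap = -2.5 × (5.63 - 4.11) = -3.8%, loss ≈ 6177 × 3.8/100 ≈ 235.
Year 2018: gap = -2.5 × (7.51 - 4.11) = -8.5%, loss ≈ 6177 × 8.5/100 ≈ 525.
Year 2019: gap = -2.5 × (7.82 - 4.11) = -9.275%, loss ≈ 6177 × 9.275/100 ≈ 573.
Year 2020: gap = -2.5 × (7.32 - 4.11) = -8.025%, loss ≈ 6177 × 8.025/100 ≈ 496.
Total lost output = 235 + 525 + 573 + 496 = 1829 billion.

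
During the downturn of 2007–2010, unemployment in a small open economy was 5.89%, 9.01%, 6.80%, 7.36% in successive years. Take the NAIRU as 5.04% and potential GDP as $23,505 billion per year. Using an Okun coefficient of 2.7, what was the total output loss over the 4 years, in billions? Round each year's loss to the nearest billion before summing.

$5,648 billion

Year 2007: gap = -2.7 × (5.89 - 5.04) = -2.295%, loss ≈ 23505 × 2.295/100 ≈ 539.
Year 2008: gap = -2.7 × (9.01 - 5.04) = -10.719%, loss ≈ 23505 × 10.719/100 ≈ 2520.
Year 2009: gap = -2.7 × (6.8 - 5.04) = -4.752%, loss ≈ 23505 × 4.752/100 ≈ 1117.
Year 2010: gap = -2.7 × (7.36 - 5.04) = -6.264%, loss ≈ 23505 × 6.264/100 ≈ 1472.
Total lost output = 539 + 2520 + 1117 + 1472 = 5648 billion.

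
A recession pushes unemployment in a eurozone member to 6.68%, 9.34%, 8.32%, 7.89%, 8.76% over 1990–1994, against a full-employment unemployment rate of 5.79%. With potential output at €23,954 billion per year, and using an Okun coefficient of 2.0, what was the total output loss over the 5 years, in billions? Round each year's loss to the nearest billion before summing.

€5,768 billion

Year 1990: gap = -2.0 × (6.68 - 5.79) = -1.78%, loss ≈ 23954 × 1.78/100 ≈ 426.
Year 1991: gap = -2.0 × (9.34 - 5.79) = -7.1%, loss ≈ 23954 × 7.1/100 ≈ 1701.
Year 1992: gap = -2.0 × (8.32 - 5.79) = -5.06%, loss ≈ 23954 × 5.06/100 ≈ 1212.
Year 1993: gap = -2.0 × (7.89 - 5.79) = -4.2%, loss ≈ 23954 × 4.2/100 ≈ 1006.
Year 1994: gap = -2.0 × (8.76 - 5.79) = -5.94%, loss ≈ 23954 × 5.94/100 ≈ 1423.
Total lost output = 426 + 1701 + 1212 + 1006 + 1423 = 5768 billion.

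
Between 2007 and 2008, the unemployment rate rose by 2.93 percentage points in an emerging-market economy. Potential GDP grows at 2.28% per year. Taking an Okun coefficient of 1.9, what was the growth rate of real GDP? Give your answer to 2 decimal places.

-3.29%

Growth-rate Okun's law: g_Y = g_Y* - β × Δu.
g_Y = 2.28 - 1.9 × (2.93) = 2.28 - 5.567 = -3.287%, i.e. -3.29% to 2 d.p.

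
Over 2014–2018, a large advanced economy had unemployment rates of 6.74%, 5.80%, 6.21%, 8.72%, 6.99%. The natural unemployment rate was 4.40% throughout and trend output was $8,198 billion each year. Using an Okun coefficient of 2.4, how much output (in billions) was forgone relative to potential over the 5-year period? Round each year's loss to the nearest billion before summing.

$2,451 billion

Year 2014: gap = -2.4 × (6.74 - 4.4) = -5.616%, loss ≈ 8198 × 5.616/100 ≈ 460.
Year 2015: gap = -2.4 × (5.8 - 4.4) = -3.36%, loss ≈ 8198 × 3.36/100 ≈ 275.
Year 2016: gap = -2.4 × (6.21 - 4.4) = -4.344%, loss ≈ 8198 × 4.344/100 ≈ 356.
Year 2017: gap = -2.4 × (8.72 - 4.4) = -10.368%, loss ≈ 8198 × 10.368/100 ≈ 850.
Year 2018: gap = -2.4 × (6.99 - 4.4) = -6.216%, loss ≈ 8198 × 6.216/100 ≈ 510.
Total lost output = 460 + 275 + 356 + 850 + 510 = 2451 billion.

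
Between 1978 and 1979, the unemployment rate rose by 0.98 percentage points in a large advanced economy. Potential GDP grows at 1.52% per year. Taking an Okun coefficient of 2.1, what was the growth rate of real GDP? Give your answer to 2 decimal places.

-0.54%

Growth-rate Okun's law: g_Y = g_Y* - β × Δu.
g_Y = 1.52 - 2.1 × (0.98) = 1.52 - 2.058 = -0.538%, i.e. -0.54% to 2 d.p.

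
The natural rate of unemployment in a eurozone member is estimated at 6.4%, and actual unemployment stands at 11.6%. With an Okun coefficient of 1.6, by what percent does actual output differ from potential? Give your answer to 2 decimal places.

-8.32%

The unemployment gap is 11.6 - 6.4 = 5.2 percentage points.
Okun's law gives an output gap of -1.6 × 5.2 = -8.32%, i.e. 8.32% below potential.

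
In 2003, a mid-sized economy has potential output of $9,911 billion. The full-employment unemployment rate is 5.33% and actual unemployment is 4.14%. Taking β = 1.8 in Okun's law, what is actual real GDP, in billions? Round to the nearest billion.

Unemployment gap = 4.14 - 5.33 = -1.19 points, so the output gap is -1.8 × (-1.19) = 2.142%.
Actual GDP = 9911 × (1 + 2.142/100) = 9911 × 1.02142 ≈ 10123 billion.

$10,123 billion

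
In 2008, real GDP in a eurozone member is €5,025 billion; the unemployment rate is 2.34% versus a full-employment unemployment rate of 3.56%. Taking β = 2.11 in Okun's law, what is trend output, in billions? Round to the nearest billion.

€4,899 billion

Unemployment gap = 2.34 - 3.56 = -1.22 points, so output gap = -2.11 × (-1.22) = 2.5742%.
Since Y = Y* × (1 + gap/100), Y* = 5025/1.025742 ≈ 4899 billion.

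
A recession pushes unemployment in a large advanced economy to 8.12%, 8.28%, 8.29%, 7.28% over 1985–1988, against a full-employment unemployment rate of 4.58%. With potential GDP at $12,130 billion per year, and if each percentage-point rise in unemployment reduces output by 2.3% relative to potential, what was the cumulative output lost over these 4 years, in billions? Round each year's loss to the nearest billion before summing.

$3,808 billion

Year 1985: gap = -2.3 × (8.12 - 4.58) = -8.142%, loss ≈ 12130 × 8.142/100 ≈ 988.
Year 1986: gap = -2.3 × (8.28 - 4.58) = -8.51%, loss ≈ 12130 × 8.51/100 ≈ 1032.
Year 1987: gap = -2.3 × (8.29 - 4.58) = -8.533%, loss ≈ 12130 × 8.533/100 ≈ 1035.
Year 1988: gap = -2.3 × (7.28 - 4.58) = -6.21%, loss ≈ 12130 × 6.21/100 ≈ 753.
Total lost output = 988 + 1032 + 1035 + 753 = 3808 billion.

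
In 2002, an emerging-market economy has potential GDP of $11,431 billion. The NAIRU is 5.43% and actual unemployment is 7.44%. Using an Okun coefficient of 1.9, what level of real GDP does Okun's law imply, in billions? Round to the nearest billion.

Unemployment gap = 7.44 - 5.43 = 2.01 points, so the output gap is -1.9 × 2.01 = -3.819%.
Actual GDP = 11431 × (1 - 3.819/100) = 11431 × 0.96181 ≈ 10994 billion.

$10,994 billion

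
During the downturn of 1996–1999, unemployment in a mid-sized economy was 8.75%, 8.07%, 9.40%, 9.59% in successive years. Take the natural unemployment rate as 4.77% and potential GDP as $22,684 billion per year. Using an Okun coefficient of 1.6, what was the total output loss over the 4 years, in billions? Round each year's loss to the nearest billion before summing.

$6,072 billion

Year 1996: gap = -1.6 × (8.75 - 4.77) = -6.368%, loss ≈ 22684 × 6.368/100 ≈ 1445.
Year 1997: gap = -1.6 × (8.07 - 4.77) = -5.28%, loss ≈ 22684 × 5.28/100 ≈ 1198.
Year 1998: gap = -1.6 × (9.4 - 4.77) = -7.408%, loss ≈ 22684 × 7.408/100 ≈ 1680.
Year 1999: gap = -1.6 × (9.59 - 4.77) = -7.712%, loss ≈ 22684 × 7.712/100 ≈ 1749.
Total lost output = 1445 + 1198 + 1680 + 1749 = 6072 billion.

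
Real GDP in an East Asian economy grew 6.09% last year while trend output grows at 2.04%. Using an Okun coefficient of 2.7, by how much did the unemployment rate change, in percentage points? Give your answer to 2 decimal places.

Growth-rate Okun's law: g_Y = g_Y* - β × Δu, so Δu = (g_Y* - g_Y)/β.
Δu = (2.04 - 6.09)/2.7 = -4.05/2.7 = -1.50 percentage points.

-1.50 percentage points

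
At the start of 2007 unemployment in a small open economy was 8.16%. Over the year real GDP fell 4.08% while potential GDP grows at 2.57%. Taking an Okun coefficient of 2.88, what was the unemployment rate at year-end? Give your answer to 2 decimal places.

10.47%

Growth-rate Okun's law: g_Y = g_Y* - β × Δu, so Δu = (g_Y* - g_Y)/β.
Δu = (2.57 + 4.08)/2.88 = 6.65/2.88 = 2.31 percentage points.
Year-end unemployment = 8.16 + 2.31 = 10.47%.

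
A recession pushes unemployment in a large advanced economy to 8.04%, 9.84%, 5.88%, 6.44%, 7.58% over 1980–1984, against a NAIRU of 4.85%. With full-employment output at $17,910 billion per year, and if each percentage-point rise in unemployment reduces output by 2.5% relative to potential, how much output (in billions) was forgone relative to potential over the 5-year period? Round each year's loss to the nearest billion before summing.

$6,057 billion

Year 1980: gap = -2.5 × (8.04 - 4.85) = -7.975%, loss ≈ 17910 × 7.975/100 ≈ 1428.
Year 1981: gap = -2.5 × (9.84 - 4.85) = -12.475%, loss ≈ 17910 × 12.475/100 ≈ 2234.
Year 1982: gap = -2.5 × (5.88 - 4.85) = -2.575%, loss ≈ 17910 × 2.575/100 ≈ 461.
Year 1983: gap = -2.5 × (6.44 - 4.85) = -3.975%, loss ≈ 17910 × 3.975/100 ≈ 712.
Year 1984: gap = -2.5 × (7.58 - 4.85) = -6.825%, loss ≈ 17910 × 6.825/100 ≈ 1222.
Total lost output = 1428 + 2234 + 461 + 712 + 1222 = 6057 billion.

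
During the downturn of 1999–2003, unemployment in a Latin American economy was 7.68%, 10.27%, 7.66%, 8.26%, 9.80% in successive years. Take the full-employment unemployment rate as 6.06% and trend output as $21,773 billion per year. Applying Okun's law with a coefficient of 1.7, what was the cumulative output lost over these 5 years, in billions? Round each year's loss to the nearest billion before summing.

Year 1999: gap = -1.7 × (7.68 - 6.06) = -2.754%, loss ≈ 21773 × 2.754/100 ≈ 600.
Year 2000: gap = -1.7 × (10.27 - 6.06) = -7.157%, loss ≈ 21773 × 7.157/100 ≈ 1558.
Year 2001: gap = -1.7 × (7.66 - 6.06) = -2.72%, loss ≈ 21773 × 2.72/100 ≈ 592.
Year 2002: gap = -1.7 × (8.26 - 6.06) = -3.74%, loss ≈ 21773 × 3.74/100 ≈ 814.
Year 2003: gap = -1.7 × (9.8 - 6.06) = -6.358%, loss ≈ 21773 × 6.358/100 ≈ 1384.
Total lost output = 600 + 1558 + 592 + 814 + 1384 = 4948 billion.

$4,948 billion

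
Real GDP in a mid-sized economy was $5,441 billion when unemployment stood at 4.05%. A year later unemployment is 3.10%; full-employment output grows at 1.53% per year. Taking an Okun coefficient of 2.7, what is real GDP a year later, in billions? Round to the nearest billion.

Δu = 3.1 - 4.05 = -0.95 points.
Okun's law (growth form): g_Y = g_Y* - β × Δu = 1.53 - 2.7 × (-0.95) = 1.53 + 2.565 = 4.095%.
Real GDP in the next year = 5441 × (1 + 4.095/100) = 5441 × 1.04095 ≈ 5664 billion.

$5,664 billion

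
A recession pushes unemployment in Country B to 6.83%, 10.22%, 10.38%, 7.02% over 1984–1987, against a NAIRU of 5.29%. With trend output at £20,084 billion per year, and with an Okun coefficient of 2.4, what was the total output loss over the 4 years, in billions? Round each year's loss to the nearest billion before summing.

£6,405 billion

Year 1984: gap = -2.4 × (6.83 - 5.29) = -3.696%, loss ≈ 20084 × 3.696/100 ≈ 742.
Year 1985: gap = -2.4 × (10.22 - 5.29) = -11.832%, loss ≈ 20084 × 11.832/100 ≈ 2376.
Year 1986: gap = -2.4 × (10.38 - 5.29) = -12.216%, loss ≈ 20084 × 12.216/100 ≈ 2453.
Year 1987: gap = -2.4 × (7.02 - 5.29) = -4.152%, loss ≈ 20084 × 4.152/100 ≈ 834.
Total lost output = 742 + 2376 + 2453 + 834 = 6405 billion.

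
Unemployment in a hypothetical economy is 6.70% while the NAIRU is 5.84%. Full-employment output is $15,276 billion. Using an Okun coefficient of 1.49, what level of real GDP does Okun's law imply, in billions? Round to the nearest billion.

$15,080 billion

Unemployment gap = 6.7 - 5.84 = 0.86 points, so the output gap is -1.49 × 0.86 = -1.2814%.
Actual GDP = 15276 × (1 - 1.2814/100) = 15276 × 0.987186 ≈ 15080 billion.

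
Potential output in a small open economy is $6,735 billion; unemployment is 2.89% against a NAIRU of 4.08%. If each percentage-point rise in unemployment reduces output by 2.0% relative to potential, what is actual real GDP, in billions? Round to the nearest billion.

$6,895 billion

Unemployment gap = 2.89 - 4.08 = -1.19 points, so the output gap is -2 × (-1.19) = 2.38%.
Actual GDP = 6735 × (1 + 2.38/100) = 6735 × 1.0238 ≈ 6895 billion.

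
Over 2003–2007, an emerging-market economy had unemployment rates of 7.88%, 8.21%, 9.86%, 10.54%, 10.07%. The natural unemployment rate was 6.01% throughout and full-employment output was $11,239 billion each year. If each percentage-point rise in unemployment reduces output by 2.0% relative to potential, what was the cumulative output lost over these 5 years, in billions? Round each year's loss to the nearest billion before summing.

Year 2003: gap = -2.0 × (7.88 - 6.01) = -3.74%, loss ≈ 11239 × 3.74/100 ≈ 420.
Year 2004: gap = -2.0 × (8.21 - 6.01) = -4.4%, loss ≈ 11239 × 4.4/100 ≈ 495.
Year 2005: gap = -2.0 × (9.86 - 6.01) = -7.7%, loss ≈ 11239 × 7.7/100 ≈ 865.
Year 2006: gap = -2.0 × (10.54 - 6.01) = -9.06%, loss ≈ 11239 × 9.06/100 ≈ 1018.
Year 2007: gap = -2.0 × (10.07 - 6.01) = -8.12%, loss ≈ 11239 × 8.12/100 ≈ 913.
Total lost output = 420 + 495 + 865 + 1018 + 913 = 3711 billion.

$3,711 billion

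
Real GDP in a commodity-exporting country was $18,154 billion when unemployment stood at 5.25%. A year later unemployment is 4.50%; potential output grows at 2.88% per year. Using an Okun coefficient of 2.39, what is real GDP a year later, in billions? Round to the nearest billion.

Δu = 4.5 - 5.25 = -0.75 points.
Okun's law (growth form): g_Y = g_Y* - β × Δu = 2.88 - 2.39 × (-0.75) = 2.88 + 1.7925 = 4.6725%.
Real GDP in the next year = 18154 × (1 + 4.6725/100) = 18154 × 1.046725 ≈ 19002 billion.

$19,002 billion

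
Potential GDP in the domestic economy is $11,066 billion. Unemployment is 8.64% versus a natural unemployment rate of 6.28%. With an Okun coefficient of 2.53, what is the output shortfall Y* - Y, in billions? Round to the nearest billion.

Output gap = -2.53 × (8.64 - 6.28) = -2.53 × 2.36 = -5.9708%.
Actual GDP ≈ 11066 × 0.940292 ≈ 10405 billion, so the shortfall is 11066 - 10405 = 661 billion.

$661 billion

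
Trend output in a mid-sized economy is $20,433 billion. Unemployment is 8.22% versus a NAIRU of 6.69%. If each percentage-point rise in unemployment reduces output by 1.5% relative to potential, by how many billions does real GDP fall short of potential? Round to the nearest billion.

$469 billion

Output gap = -1.5 × (8.22 - 6.69) = -1.5 × 1.53 = -2.295%.
Actual GDP ≈ 20433 × 0.97705 ≈ 19964 billion, so the shortfall is 20433 - 19964 = 469 billion.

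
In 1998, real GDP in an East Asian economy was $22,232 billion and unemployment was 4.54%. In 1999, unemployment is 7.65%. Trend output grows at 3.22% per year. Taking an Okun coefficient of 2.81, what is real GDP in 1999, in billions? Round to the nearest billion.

$21,005 billion

Δu = 7.65 - 4.54 = 3.11 points.
Okun's law (growth form): g_Y = g_Y* - β × Δu = 3.22 - 2.81 × (3.11) = 3.22 - 8.7391 = -5.5191%.
Real GDP in the next year = 22232 × (1 - 5.5191/100) = 22232 × 0.944809 ≈ 21005 billion.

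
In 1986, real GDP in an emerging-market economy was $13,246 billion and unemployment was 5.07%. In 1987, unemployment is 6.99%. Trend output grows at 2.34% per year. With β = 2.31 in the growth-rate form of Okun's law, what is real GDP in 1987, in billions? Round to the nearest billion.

Δu = 6.99 - 5.07 = 1.92 points.
Okun's law (growth form): g_Y = g_Y* - β × Δu = 2.34 - 2.31 × (1.92) = 2.34 - 4.4352 = -2.0952%.
Real GDP in the next year = 13246 × (1 - 2.0952/100) = 13246 × 0.979048 ≈ 12968 billion.

$12,968 billion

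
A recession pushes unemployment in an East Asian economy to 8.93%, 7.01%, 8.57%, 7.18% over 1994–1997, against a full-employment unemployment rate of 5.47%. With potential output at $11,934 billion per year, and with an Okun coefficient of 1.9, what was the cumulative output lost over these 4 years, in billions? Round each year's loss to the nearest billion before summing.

$2,225 billion

Year 1994: gap = -1.9 × (8.93 - 5.47) = -6.574%, loss ≈ 11934 × 6.574/100 ≈ 785.
Year 1995: gap = -1.9 × (7.01 - 5.47) = -2.926%, loss ≈ 11934 × 2.926/100 ≈ 349.
Year 1996: gap = -1.9 × (8.57 - 5.47) = -5.89%, loss ≈ 11934 × 5.89/100 ≈ 703.
Year 1997: gap = -1.9 × (7.18 - 5.47) = -3.249%, loss ≈ 11934 × 3.249/100 ≈ 388.
Total lost output = 785 + 349 + 703 + 388 = 2225 billion.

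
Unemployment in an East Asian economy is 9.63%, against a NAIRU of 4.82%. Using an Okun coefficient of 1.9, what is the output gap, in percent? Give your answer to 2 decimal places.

The unemployment gap is 9.63 - 4.82 = 4.81 percentage points.
Okun's law gives an output gap of -1.9 × 4.81 = -9.139%, i.e. 9.14% below potential.

-9.14%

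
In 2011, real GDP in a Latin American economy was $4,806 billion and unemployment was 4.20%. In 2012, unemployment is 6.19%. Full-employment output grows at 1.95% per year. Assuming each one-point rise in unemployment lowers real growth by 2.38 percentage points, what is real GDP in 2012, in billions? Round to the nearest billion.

$4,672 billion

Δu = 6.19 - 4.2 = 1.99 points.
Okun's law (growth form): g_Y = g_Y* - β × Δu = 1.95 - 2.38 × (1.99) = 1.95 - 4.7362 = -2.7862%.
Real GDP in the next year = 4806 × (1 - 2.7862/100) = 4806 × 0.972138 ≈ 4672 billion.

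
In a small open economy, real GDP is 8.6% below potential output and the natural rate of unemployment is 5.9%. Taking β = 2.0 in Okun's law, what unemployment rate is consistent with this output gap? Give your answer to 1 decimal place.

From Okun's law, u - u* = -(output gap)/β = -(-8.6)/2.0 = 4.3 points.
So u = 5.9 + 4.3 = 10.2%.

10.2%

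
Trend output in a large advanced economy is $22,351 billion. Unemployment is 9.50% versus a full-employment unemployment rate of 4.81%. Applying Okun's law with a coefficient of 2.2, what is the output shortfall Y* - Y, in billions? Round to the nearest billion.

$2,306 billion

Output gap = -2.2 × (9.5 - 4.81) = -2.2 × 4.69 = -10.318%.
Actual GDP ≈ 22351 × 0.89682 ≈ 20045 billion, so the shortfall is 22351 - 20045 = 2306 billion.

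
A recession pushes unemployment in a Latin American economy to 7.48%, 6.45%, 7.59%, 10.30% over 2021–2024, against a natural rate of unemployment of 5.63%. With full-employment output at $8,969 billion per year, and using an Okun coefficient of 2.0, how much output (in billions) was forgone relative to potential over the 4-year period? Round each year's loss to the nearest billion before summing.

$1,669 billion

Year 2021: gap = -2.0 × (7.48 - 5.63) = -3.7%, loss ≈ 8969 × 3.7/100 ≈ 332.
Year 2022: gap = -2.0 × (6.45 - 5.63) = -1.64%, loss ≈ 8969 × 1.64/100 ≈ 147.
Year 2023: gap = -2.0 × (7.59 - 5.63) = -3.92%, loss ≈ 8969 × 3.92/100 ≈ 352.
Year 2024: gap = -2.0 × (10.3 - 5.63) = -9.34%, loss ≈ 8969 × 9.34/100 ≈ 838.
Total lost output = 332 + 147 + 352 + 838 = 1669 billion.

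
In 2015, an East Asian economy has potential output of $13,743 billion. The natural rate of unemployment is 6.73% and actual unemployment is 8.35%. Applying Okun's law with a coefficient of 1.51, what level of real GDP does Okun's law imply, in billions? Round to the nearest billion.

Unemployment gap = 8.35 - 6.73 = 1.62 points, so the output gap is -1.51 × 1.62 = -2.4462%.
Actual GDP = 13743 × (1 - 2.4462/100) = 13743 × 0.975538 ≈ 13407 billion.

$13,407 billion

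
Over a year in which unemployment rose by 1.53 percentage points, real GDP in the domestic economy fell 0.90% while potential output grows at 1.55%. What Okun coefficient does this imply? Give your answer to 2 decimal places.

β ≈ 1.60

Growth form: g_Y = g_Y* - β × Δu, so β = (g_Y* - g_Y)/Δu.
β = (1.55 + 0.9)/1.53 = 2.45/1.53 = 1.60.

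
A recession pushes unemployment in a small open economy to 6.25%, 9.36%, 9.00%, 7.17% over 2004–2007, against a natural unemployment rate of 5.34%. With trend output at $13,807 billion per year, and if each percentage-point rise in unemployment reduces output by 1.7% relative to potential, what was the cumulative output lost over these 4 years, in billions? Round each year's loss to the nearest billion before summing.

$2,447 billion

Year 2004: gap = -1.7 × (6.25 - 5.34) = -1.547%, loss ≈ 13807 × 1.547/100 ≈ 214.
Year 2005: gap = -1.7 × (9.36 - 5.34) = -6.834%, loss ≈ 13807 × 6.834/100 ≈ 944.
Year 2006: gap = -1.7 × (9 - 5.34) = -6.222%, loss ≈ 13807 × 6.222/100 ≈ 859.
Year 2007: gap = -1.7 × (7.17 - 5.34) = -3.111%, loss ≈ 13807 × 3.111/100 ≈ 430.
Total lost output = 214 + 944 + 859 + 430 = 2447 billion.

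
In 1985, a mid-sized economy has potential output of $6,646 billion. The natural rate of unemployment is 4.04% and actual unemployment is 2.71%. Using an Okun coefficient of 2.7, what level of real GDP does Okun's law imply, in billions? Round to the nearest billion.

$6,885 billion

Unemployment gap = 2.71 - 4.04 = -1.33 points, so the output gap is -2.7 × (-1.33) = 3.591%.
Actual GDP = 6646 × (1 + 3.591/100) = 6646 × 1.03591 ≈ 6885 billion.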